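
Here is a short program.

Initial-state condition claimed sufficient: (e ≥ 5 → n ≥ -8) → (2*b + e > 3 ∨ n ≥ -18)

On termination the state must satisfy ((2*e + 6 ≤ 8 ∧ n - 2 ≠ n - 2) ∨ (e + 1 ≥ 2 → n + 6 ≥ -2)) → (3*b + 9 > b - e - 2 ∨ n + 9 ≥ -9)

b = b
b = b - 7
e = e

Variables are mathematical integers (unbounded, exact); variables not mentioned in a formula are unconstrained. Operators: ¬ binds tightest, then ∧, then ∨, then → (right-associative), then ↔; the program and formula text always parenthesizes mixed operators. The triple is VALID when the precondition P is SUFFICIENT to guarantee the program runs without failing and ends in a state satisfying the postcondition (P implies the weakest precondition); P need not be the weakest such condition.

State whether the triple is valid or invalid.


Working backward. After the program, the postcondition ((2*e + 6 ≤ 8 ∧ n - 2 ≠ n - 2) ∨ (e + 1 ≥ 2 → n + 6 ≥ -2)) → (3*b + 9 > b - e - 2 ∨ n + 9 ≥ -9) must hold; in canonical form it is (e ≥ 1 → n ≥ -8) → (2*b + e > -11 ∨ n ≥ -18).
Before e := e: (e ≥ 1 → n ≥ -8) → (2*b + e > -11 ∨ n ≥ -18)
Before b := b - 7: (e ≥ 1 → n ≥ -8) → (2*b + e > 3 ∨ n ≥ -18)
Before b := b: (e ≥ 1 → n ≥ -8) → (2*b + e > 3 ∨ n ≥ -18)
The weakest precondition is (e ≥ 1 → n ≥ -8) → (2*b + e > 3 ∨ n ≥ -18).
Check whether (e ≥ 5 → n ≥ -8) → (2*b + e > 3 ∨ n ≥ -18) implies it.
Every state satisfying the precondition satisfies the weakest precondition: the implication holds.
Answer: valid


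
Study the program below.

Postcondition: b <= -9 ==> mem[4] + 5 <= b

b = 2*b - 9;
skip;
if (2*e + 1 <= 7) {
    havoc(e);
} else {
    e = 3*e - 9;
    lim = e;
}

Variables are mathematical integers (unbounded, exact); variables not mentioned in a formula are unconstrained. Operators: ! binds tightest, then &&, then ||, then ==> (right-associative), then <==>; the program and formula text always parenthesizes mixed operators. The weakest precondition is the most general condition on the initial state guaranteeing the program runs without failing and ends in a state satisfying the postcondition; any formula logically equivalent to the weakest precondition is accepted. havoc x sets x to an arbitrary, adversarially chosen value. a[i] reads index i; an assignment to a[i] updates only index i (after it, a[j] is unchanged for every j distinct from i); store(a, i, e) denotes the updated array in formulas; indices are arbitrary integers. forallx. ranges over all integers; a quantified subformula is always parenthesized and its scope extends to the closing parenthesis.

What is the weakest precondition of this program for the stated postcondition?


Working backward. After the program, the postcondition b <= -9 ==> mem[4] + 5 <= b must hold; in canonical form it is b <= -9 ==> mem[4] <= b - 5.
Then branch requires b <= -9 ==> mem[4] <= b - 5; else branch requires b <= -9 ==> mem[4] <= b - 5.
Before the if: (2*e <= 6 ==> (b <= -9 ==> mem[4] <= b - 5)) && ((!(2*e <= 6)) ==> (b <= -9 ==> mem[4] <= b - 5))
Before skip: (2*e <= 6 ==> (b <= -9 ==> mem[4] <= b - 5)) && ((!(2*e <= 6)) ==> (b <= -9 ==> mem[4] <= b - 5))
Before b := 2*b - 9: (2*e <= 6 ==> (2*b <= 0 ==> mem[4] <= 2*b - 14)) && ((!(2*e <= 6)) ==> (2*b <= 0 ==> mem[4] <= 2*b - 14))
Answer: WP = (2*e <= 6 ==> (2*b <= 0 ==> mem[4] <= 2*b - 14)) && ((!(2*e <= 6)) ==> (2*b <= 0 ==> mem[4] <= 2*b - 14))


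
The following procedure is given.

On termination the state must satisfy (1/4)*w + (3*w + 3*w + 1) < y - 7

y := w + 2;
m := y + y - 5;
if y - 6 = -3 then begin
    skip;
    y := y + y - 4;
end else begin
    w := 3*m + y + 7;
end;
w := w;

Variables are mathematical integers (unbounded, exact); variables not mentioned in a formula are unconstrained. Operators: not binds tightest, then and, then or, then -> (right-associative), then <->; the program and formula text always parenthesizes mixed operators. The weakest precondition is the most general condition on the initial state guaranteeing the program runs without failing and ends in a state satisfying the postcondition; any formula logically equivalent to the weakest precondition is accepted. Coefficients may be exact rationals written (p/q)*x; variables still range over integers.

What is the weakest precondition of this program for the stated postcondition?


Working backward. After the program, the postcondition (1/4)*w + (3*w + 3*w + 1) < y - 7 must hold; in canonical form it is (25/4)*w < y - 8.
Before w := w: (25/4)*w < y - 8
Then branch requires (25/4)*w < 2*y - 12; else branch requires (75/4)*m + (21/4)*y < -207/4.
Before the if: (y = 3 -> (25/4)*w < 2*y - 12) and ((not (y = 3)) -> (75/4)*m + (21/4)*y < -207/4)
Before m := y + y - 5: (y = 3 -> (25/4)*w < 2*y - 12) and ((not (y = 3)) -> (171/4)*y < 42)
Before y := w + 2: (w = 1 -> (17/4)*w < -8) and ((not (w = 1)) -> (171/4)*w < -87/2)
Answer: WP = (w = 1 -> (17/4)*w < -8) and ((not (w = 1)) -> (171/4)*w < -87/2)


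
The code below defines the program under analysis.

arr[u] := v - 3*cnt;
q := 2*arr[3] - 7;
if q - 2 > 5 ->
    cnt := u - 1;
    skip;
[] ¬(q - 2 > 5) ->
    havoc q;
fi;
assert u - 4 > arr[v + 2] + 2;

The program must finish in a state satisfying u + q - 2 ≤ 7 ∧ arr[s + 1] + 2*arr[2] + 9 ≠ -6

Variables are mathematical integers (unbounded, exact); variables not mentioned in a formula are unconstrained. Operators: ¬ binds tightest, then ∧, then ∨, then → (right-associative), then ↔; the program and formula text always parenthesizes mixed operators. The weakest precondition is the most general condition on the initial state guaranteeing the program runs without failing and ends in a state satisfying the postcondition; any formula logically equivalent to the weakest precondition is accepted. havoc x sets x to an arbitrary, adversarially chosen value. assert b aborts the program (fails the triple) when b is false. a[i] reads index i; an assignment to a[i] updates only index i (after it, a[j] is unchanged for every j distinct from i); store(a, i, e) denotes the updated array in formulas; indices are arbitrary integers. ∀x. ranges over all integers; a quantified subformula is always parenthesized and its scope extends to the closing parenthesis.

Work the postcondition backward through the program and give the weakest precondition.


Working backward. After the program, the postcondition u + q - 2 ≤ 7 ∧ arr[s + 1] + 2*arr[2] + 9 ≠ -6 must hold; in canonical form it is q + u ≤ 9 ∧ arr[s + 1] + 2*arr[2] ≠ -15.
Before assert u - 4 > arr[v + 2] + 2: u > arr[v + 2] + 6 ∧ q + u ≤ 9 ∧ arr[s + 1] + 2*arr[2] ≠ -15
Then branch requires u > arr[v + 2] + 6 ∧ q + u ≤ 9 ∧ arr[s + 1] + 2*arr[2] ≠ -15; else branch requires ∀q_1. (u > arr[v + 2] + 6 ∧ q_1 + u ≤ 9 ∧ arr[s + 1] + 2*arr[2] ≠ -15).
Before the if: (q > 7 → (u > arr[v + 2] + 6 ∧ q + u ≤ 9 ∧ arr[s + 1] + 2*arr[2] ≠ -15)) ∧ ((¬(q > 7)) → (∀q_1. (u > arr[v + 2] + 6 ∧ q_1 + u ≤ 9 ∧ arr[s + 1] + 2*arr[2] ≠ -15)))
Before q := 2*arr[3] - 7: (2*arr[3] > 14 → (u > arr[v + 2] + 6 ∧ 2*arr[3] + u ≤ 16 ∧ arr[s + 1] + 2*arr[2] ≠ -15)) ∧ ((¬(2*arr[3] > 14)) → (∀q_1. (u > arr[v + 2] + 6 ∧ q_1 + u ≤ 9 ∧ arr[s + 1] + 2*arr[2] ≠ -15)))
Before arr[u] := v - 3*cnt: (2*store(arr, u, -3*cnt + v)[3] > 14 → (u > store(arr, u, -3*cnt + v)[v + 2] + 6 ∧ 2*store(arr, u, -3*cnt + v)[3] + u ≤ 16 ∧ store(arr, u, -3*cnt + v)[s + 1] + 2*store(arr, u, -3*cnt + v)[2] ≠ -15)) ∧ ((¬(2*store(arr, u, -3*cnt + v)[3] > 14)) → (∀q_1. (u > store(arr, u, -3*cnt + v)[v + 2] + 6 ∧ q_1 + u ≤ 9 ∧ store(arr, u, -3*cnt + v)[s + 1] + 2*store(arr, u, -3*cnt + v)[2] ≠ -15)))
Answer: WP = (2*store(arr, u, -3*cnt + v)[3] > 14 → (u > store(arr, u, -3*cnt + v)[v + 2] + 6 ∧ 2*store(arr, u, -3*cnt + v)[3] + u ≤ 16 ∧ store(arr, u, -3*cnt + v)[s + 1] + 2*store(arr, u, -3*cnt + v)[2] ≠ -15)) ∧ ((¬(2*store(arr, u, -3*cnt + v)[3] > 14)) → (∀q_1. (u > store(arr, u, -3*cnt + v)[v + 2] + 6 ∧ q_1 + u ≤ 9 ∧ store(arr, u, -3*cnt + v)[s + 1] + 2*store(arr, u, -3*cnt + v)[2] ≠ -15)))


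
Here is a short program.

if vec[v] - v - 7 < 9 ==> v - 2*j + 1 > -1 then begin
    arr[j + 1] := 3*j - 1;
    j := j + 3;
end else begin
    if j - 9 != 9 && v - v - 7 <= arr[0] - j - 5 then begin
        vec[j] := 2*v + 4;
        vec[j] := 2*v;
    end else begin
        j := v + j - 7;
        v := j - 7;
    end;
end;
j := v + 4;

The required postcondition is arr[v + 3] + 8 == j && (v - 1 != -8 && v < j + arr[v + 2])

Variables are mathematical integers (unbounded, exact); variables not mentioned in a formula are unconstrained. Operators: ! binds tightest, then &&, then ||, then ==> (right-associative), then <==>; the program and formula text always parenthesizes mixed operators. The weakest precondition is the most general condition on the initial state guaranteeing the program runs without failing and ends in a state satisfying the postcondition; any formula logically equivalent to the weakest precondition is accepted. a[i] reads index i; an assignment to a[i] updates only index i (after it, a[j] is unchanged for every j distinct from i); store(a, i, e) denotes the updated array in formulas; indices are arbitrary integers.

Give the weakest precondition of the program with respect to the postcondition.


Working backward. After the program, the postcondition arr[v + 3] + 8 == j && (v - 1 != -8 && v < j + arr[v + 2]) must hold; in canonical form it is arr[v + 3] == j - 8 && v != -7 && v < arr[v + 2] + j.
Before j := v + 4: arr[v + 3] == v - 4 && v != -7 && arr[v + 2] > -4
Then branch requires store(arr, j + 1, 3*j - 1)[v + 3] == v - 4 && v != -7 && store(arr, j + 1, 3*j - 1)[v + 2] > -4; else branch requires ((j != 18 && j <= arr[0] + 2) ==> (arr[v + 3] == v - 4 && v != -7 && arr[v + 2] > -4)) && ((!(j != 18 && j <= arr[0] + 2)) ==> (arr[j + v - 11] == j + v - 18 && j + v != 7 && arr[j + v - 12] > -4)).
Before the if: ((vec[v] < v + 16 ==> v > 2*j - 2) ==> (store(arr, j + 1, 3*j - 1)[v + 3] == v - 4 && v != -7 && store(arr, j + 1, 3*j - 1)[v + 2] > -4)) && ((!(vec[v] < v + 16 ==> v > 2*j - 2)) ==> (((j != 18 && j <= arr[0] + 2) ==> (arr[v + 3] == v - 4 && v != -7 && arr[v + 2] > -4)) && ((!(j != 18 && j <= arr[0] + 2)) ==> (arr[j + v - 11] == j + v - 18 && j + v != 7 && arr[j + v - 12] > -4))))
Answer: WP = ((vec[v] < v + 16 ==> v > 2*j - 2) ==> (store(arr, j + 1, 3*j - 1)[v + 3] == v - 4 && v != -7 && store(arr, j + 1, 3*j - 1)[v + 2] > -4)) && ((!(vec[v] < v + 16 ==> v > 2*j - 2)) ==> (((j != 18 && j <= arr[0] + 2) ==> (arr[v + 3] == v - 4 && v != -7 && arr[v + 2] > -4)) && ((!(j != 18 && j <= arr[0] + 2)) ==> (arr[j + v - 11] == j + v - 18 && j + v != 7 && arr[j + v - 12] > -4))))


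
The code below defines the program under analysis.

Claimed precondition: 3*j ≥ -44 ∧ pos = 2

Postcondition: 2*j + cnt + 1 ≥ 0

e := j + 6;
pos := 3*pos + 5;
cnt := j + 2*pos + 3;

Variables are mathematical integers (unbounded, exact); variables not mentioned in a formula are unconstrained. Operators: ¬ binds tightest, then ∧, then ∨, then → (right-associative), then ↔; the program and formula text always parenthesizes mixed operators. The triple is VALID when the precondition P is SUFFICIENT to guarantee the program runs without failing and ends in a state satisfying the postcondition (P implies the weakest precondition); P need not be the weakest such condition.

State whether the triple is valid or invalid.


Working backward. After the program, the postcondition 2*j + cnt + 1 ≥ 0 must hold; in canonical form it is cnt + 2*j ≥ -1.
Before cnt := j + 2*pos + 3: 3*j + 2*pos ≥ -4
Before pos := 3*pos + 5: 3*j + 6*pos ≥ -14
Before e := j + 6: 3*j + 6*pos ≥ -14
The weakest precondition is 3*j + 6*pos ≥ -14.
Check whether 3*j ≥ -44 ∧ pos = 2 implies it.
Countermodel: at the initial state j = -14, pos = 2, the precondition holds but the weakest precondition fails.
Answer: invalid


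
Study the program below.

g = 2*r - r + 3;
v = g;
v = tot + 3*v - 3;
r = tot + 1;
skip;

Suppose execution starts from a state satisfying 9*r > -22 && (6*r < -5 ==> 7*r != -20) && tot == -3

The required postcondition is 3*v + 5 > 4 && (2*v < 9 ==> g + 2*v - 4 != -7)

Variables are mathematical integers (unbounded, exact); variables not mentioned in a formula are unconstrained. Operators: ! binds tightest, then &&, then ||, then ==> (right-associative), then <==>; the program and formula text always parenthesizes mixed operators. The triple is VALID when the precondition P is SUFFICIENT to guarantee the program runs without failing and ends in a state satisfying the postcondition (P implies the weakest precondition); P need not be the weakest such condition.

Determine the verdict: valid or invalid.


Working backward. After the program, the postcondition 3*v + 5 > 4 && (2*v < 9 ==> g + 2*v - 4 != -7) must hold; in canonical form it is 3*v > -1 && (2*v < 9 ==> g + 2*v != -3).
Before skip: 3*v > -1 && (2*v < 9 ==> g + 2*v != -3)
Before r := tot + 1: 3*v > -1 && (2*v < 9 ==> g + 2*v != -3)
Before v := tot + 3*v - 3: 3*tot + 9*v > 8 && (2*tot + 6*v < 15 ==> g + 2*tot + 6*v != 3)
Before v := g: 9*g + 3*tot > 8 && (6*g + 2*tot < 15 ==> 7*g + 2*tot != 3)
Before g := 2*r - r + 3: 9*r + 3*tot > -19 && (6*r + 2*tot < -3 ==> 7*r + 2*tot != -18)
The weakest precondition is 9*r + 3*tot > -19 && (6*r + 2*tot < -3 ==> 7*r + 2*tot != -18).
Check whether 9*r > -22 && (6*r < -5 ==> 7*r != -20) && tot == -3 implies it.
Countermodel: at the initial state r = -2, tot = -3, the precondition holds but the weakest precondition fails.
Answer: invalid


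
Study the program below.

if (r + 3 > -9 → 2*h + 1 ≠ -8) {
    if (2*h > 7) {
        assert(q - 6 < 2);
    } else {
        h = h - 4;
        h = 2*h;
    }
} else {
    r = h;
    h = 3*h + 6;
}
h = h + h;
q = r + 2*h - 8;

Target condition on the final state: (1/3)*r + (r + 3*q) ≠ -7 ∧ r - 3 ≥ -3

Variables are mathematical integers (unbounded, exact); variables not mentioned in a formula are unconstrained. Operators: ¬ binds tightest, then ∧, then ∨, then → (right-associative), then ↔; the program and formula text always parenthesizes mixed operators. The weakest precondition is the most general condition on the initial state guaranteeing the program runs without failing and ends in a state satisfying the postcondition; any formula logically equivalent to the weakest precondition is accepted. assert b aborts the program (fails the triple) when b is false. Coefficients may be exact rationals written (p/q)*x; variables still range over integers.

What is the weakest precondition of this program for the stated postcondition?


Working backward. After the program, the postcondition (1/3)*r + (r + 3*q) ≠ -7 ∧ r - 3 ≥ -3 must hold; in canonical form it is 3*q + (4/3)*r ≠ -7 ∧ r ≥ 0.
Before q := r + 2*h - 8: 6*h + (13/3)*r ≠ 17 ∧ r ≥ 0
Before h := h + h: 12*h + (13/3)*r ≠ 17 ∧ r ≥ 0
Then branch requires (2*h > 7 → (q < 8 ∧ 12*h + (13/3)*r ≠ 17 ∧ r ≥ 0)) ∧ ((¬(2*h > 7)) → (24*h + (13/3)*r ≠ 113 ∧ r ≥ 0)); else branch requires (121/3)*h ≠ -55 ∧ h ≥ 0.
Before the if: ((r > -12 → 2*h ≠ -9) → ((2*h > 7 → (q < 8 ∧ 12*h + (13/3)*r ≠ 17 ∧ r ≥ 0)) ∧ ((¬(2*h > 7)) → (24*h + (13/3)*r ≠ 113 ∧ r ≥ 0)))) ∧ ((¬(r > -12 → 2*h ≠ -9)) → ((121/3)*h ≠ -55 ∧ h ≥ 0))
Answer: WP = ((r > -12 → 2*h ≠ -9) → ((2*h > 7 → (q < 8 ∧ 12*h + (13/3)*r ≠ 17 ∧ r ≥ 0)) ∧ ((¬(2*h > 7)) → (24*h + (13/3)*r ≠ 113 ∧ r ≥ 0)))) ∧ ((¬(r > -12 → 2*h ≠ -9)) → ((121/3)*h ≠ -55 ∧ h ≥ 0))


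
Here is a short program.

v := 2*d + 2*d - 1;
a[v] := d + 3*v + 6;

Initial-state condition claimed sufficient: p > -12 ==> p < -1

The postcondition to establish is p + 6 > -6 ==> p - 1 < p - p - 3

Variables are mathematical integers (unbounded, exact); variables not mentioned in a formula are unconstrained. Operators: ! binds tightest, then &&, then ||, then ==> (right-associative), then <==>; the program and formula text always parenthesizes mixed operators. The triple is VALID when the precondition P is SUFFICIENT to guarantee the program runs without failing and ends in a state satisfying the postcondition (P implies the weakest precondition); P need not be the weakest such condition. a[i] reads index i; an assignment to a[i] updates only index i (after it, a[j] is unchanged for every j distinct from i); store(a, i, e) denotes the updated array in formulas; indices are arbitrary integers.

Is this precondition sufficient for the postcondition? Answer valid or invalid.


Working backward. After the program, the postcondition p + 6 > -6 ==> p - 1 < p - p - 3 must hold; in canonical form it is p > -12 ==> p < -2.
Before a[v] := d + 3*v + 6: p > -12 ==> p < -2
Before v := 2*d + 2*d - 1: p > -12 ==> p < -2
The weakest precondition is p > -12 ==> p < -2.
Check whether p > -12 ==> p < -1 implies it.
Countermodel: at the initial state p = -2, the precondition holds but the weakest precondition fails.
Answer: invalid


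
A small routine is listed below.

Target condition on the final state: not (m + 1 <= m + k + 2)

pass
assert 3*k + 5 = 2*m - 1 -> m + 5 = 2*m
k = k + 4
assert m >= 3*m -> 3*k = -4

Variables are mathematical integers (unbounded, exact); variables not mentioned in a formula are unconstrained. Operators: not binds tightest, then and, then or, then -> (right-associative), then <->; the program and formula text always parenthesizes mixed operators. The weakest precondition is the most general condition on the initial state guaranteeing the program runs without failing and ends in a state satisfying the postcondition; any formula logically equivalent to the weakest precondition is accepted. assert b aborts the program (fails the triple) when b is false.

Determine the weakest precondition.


Working backward. After the program, the postcondition not (m + 1 <= m + k + 2) must hold; in canonical form it is not (k >= -1).
Before assert m >= 3*m -> 3*k = -4: (2*m <= 0 -> 3*k = -4) and (not (k >= -1))
Before k := k + 4: (2*m <= 0 -> 3*k = -16) and (not (k >= -5))
Before assert 3*k + 5 = 2*m - 1 -> m + 5 = 2*m: (3*k = 2*m - 6 -> m = 5) and (2*m <= 0 -> 3*k = -16) and (not (k >= -5))
Before skip: (3*k = 2*m - 6 -> m = 5) and (2*m <= 0 -> 3*k = -16) and (not (k >= -5))
Answer: WP = (3*k = 2*m - 6 -> m = 5) and (2*m <= 0 -> 3*k = -16) and (not (k >= -5))


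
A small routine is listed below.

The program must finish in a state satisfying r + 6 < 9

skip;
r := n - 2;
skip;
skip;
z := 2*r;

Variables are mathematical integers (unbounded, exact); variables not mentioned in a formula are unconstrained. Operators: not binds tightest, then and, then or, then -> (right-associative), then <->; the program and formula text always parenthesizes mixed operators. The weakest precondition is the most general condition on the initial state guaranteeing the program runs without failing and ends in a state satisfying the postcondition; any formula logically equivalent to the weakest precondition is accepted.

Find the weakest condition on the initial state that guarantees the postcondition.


Working backward. After the program, the postcondition r + 6 < 9 must hold; in canonical form it is r < 3.
Before z := 2*r: r < 3
Before skip: r < 3
Before skip: r < 3
Before r := n - 2: n < 5
Before skip: n < 5
Answer: WP = n < 5


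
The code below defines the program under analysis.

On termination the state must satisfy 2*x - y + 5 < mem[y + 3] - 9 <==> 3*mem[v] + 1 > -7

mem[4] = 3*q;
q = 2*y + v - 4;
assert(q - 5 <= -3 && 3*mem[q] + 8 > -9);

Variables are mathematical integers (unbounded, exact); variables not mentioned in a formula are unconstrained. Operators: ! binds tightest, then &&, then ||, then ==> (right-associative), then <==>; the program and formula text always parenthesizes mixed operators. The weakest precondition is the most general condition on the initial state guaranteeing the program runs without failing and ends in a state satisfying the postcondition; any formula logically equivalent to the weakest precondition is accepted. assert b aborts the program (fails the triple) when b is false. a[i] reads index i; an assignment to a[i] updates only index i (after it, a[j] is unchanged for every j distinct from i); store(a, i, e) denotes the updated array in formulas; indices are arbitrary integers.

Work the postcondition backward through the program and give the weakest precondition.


Working backward. After the program, the postcondition 2*x - y + 5 < mem[y + 3] - 9 <==> 3*mem[v] + 1 > -7 must hold; in canonical form it is 2*x < mem[y + 3] + y - 14 <==> 3*mem[v] > -8.
Before assert q - 5 <= -3 && 3*mem[q] + 8 > -9: q <= 2 && 3*mem[q] > -17 && (2*x < mem[y + 3] + y - 14 <==> 3*mem[v] > -8)
Before q := 2*y + v - 4: v + 2*y <= 6 && 3*mem[v + 2*y - 4] > -17 && (2*x < mem[y + 3] + y - 14 <==> 3*mem[v] > -8)
Before mem[4] := 3*q: v + 2*y <= 6 && 3*store(mem, 4, 3*q)[v + 2*y - 4] > -17 && (2*x < store(mem, 4, 3*q)[y + 3] + y - 14 <==> 3*store(mem, 4, 3*q)[v] > -8)
Answer: WP = v + 2*y <= 6 && 3*store(mem, 4, 3*q)[v + 2*y - 4] > -17 && (2*x < store(mem, 4, 3*q)[y + 3] + y - 14 <==> 3*store(mem, 4, 3*q)[v] > -8)


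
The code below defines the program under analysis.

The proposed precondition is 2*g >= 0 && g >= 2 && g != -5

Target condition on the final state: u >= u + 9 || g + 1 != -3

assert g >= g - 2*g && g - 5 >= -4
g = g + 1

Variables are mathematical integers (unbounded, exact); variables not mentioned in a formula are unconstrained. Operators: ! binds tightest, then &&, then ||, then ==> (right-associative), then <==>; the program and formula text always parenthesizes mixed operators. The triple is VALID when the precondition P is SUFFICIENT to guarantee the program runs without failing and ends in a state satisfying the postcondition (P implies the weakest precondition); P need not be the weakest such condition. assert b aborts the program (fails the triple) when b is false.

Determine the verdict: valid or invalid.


Working backward. After the program, the postcondition u >= u + 9 || g + 1 != -3 must hold; in canonical form it is g != -4.
Before g := g + 1: g != -5
Before assert g >= g - 2*g && g - 5 >= -4: 2*g >= 0 && g >= 1 && g != -5
The weakest precondition is 2*g >= 0 && g >= 1 && g != -5.
Check whether 2*g >= 0 && g >= 2 && g != -5 implies it.
Every state satisfying the precondition satisfies the weakest precondition: the implication holds.
Answer: valid


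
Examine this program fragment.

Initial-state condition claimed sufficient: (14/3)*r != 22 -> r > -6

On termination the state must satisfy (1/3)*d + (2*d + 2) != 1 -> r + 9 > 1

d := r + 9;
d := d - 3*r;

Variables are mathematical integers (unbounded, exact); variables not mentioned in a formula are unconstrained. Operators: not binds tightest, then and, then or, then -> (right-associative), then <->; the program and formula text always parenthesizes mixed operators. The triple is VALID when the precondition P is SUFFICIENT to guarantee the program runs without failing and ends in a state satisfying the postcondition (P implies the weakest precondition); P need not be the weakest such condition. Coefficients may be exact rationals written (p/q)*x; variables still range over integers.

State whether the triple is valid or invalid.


Working backward. After the program, the postcondition (1/3)*d + (2*d + 2) != 1 -> r + 9 > 1 must hold; in canonical form it is (7/3)*d != -1 -> r > -8.
Before d := d - 3*r: (7/3)*d != 7*r - 1 -> r > -8
Before d := r + 9: (14/3)*r != 22 -> r > -8
The weakest precondition is (14/3)*r != 22 -> r > -8.
Check whether (14/3)*r != 22 -> r > -6 implies it.
Every state satisfying the precondition satisfies the weakest precondition: the implication holds.
Answer: valid


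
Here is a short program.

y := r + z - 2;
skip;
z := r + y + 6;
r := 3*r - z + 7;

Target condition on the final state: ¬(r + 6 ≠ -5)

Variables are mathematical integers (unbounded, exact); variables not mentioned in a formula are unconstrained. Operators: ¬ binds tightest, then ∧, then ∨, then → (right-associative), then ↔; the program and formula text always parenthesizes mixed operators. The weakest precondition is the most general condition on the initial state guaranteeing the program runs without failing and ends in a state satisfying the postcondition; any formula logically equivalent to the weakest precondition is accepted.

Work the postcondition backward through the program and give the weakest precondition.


Working backward. After the program, the postcondition ¬(r + 6 ≠ -5) must hold; in canonical form it is ¬(r ≠ -11).
Before r := 3*r - z + 7: ¬(3*r ≠ z - 18)
Before z := r + y + 6: ¬(2*r ≠ y - 12)
Before skip: ¬(2*r ≠ y - 12)
Before y := r + z - 2: ¬(r ≠ z - 14)
Answer: WP = ¬(r ≠ z - 14)


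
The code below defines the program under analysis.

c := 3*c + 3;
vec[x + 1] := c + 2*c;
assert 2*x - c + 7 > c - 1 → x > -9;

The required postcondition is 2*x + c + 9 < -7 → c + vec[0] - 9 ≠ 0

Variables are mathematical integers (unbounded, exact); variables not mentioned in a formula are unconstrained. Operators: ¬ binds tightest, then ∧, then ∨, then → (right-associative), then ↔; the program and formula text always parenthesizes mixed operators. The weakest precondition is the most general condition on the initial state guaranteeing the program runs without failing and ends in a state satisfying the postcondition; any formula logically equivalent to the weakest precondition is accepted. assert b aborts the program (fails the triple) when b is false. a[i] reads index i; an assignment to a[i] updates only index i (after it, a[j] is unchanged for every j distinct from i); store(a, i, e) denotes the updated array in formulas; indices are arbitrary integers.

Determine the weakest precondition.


Working backward. After the program, the postcondition 2*x + c + 9 < -7 → c + vec[0] - 9 ≠ 0 must hold; in canonical form it is c + 2*x < -16 → vec[0] + c ≠ 9.
Before assert 2*x - c + 7 > c - 1 → x > -9: (2*x > 2*c - 8 → x > -9) ∧ (c + 2*x < -16 → vec[0] + c ≠ 9)
Before vec[x + 1] := c + 2*c: (2*x > 2*c - 8 → x > -9) ∧ (c + 2*x < -16 → store(vec, x + 1, 3*c)[0] + c ≠ 9)
Before c := 3*c + 3: (2*x > 6*c - 2 → x > -9) ∧ (3*c + 2*x < -19 → store(vec, x + 1, 9*c + 9)[0] + 3*c ≠ 6)
Answer: WP = (2*x > 6*c - 2 → x > -9) ∧ (3*c + 2*x < -19 → store(vec, x + 1, 9*c + 9)[0] + 3*c ≠ 6)


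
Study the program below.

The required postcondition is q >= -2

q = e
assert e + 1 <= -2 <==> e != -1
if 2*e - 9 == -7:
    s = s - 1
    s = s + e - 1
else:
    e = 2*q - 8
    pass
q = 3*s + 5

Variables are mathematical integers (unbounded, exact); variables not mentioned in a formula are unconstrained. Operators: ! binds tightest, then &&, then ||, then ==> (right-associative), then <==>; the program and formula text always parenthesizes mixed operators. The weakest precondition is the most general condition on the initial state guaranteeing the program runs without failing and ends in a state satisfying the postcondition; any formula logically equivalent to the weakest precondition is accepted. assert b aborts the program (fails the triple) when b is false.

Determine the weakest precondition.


Working backward. After the program, q >= -2 must hold.
Before q := 3*s + 5: 3*s >= -7
Then branch requires 3*e + 3*s >= -1; else branch requires 3*s >= -7.
Before the if: (2*e == 2 ==> 3*e + 3*s >= -1) && ((!(2*e == 2)) ==> 3*s >= -7)
Before assert e + 1 <= -2 <==> e != -1: (e <= -3 <==> e != -1) && (2*e == 2 ==> 3*e + 3*s >= -1) && ((!(2*e == 2)) ==> 3*s >= -7)
Before q := e: (e <= -3 <==> e != -1) && (2*e == 2 ==> 3*e + 3*s >= -1) && ((!(2*e == 2)) ==> 3*s >= -7)
Answer: WP = (e <= -3 <==> e != -1) && (2*e == 2 ==> 3*e + 3*s >= -1) && ((!(2*e == 2)) ==> 3*s >= -7)


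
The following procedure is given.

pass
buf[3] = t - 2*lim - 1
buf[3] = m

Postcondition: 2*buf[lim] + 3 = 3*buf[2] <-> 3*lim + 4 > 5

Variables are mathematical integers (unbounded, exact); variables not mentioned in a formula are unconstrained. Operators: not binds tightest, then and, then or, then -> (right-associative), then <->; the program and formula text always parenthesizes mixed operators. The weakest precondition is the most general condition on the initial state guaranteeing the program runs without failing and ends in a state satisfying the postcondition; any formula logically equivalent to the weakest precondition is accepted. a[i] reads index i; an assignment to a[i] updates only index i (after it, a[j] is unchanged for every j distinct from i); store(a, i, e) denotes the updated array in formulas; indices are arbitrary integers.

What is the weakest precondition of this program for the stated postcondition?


Working backward. After the program, the postcondition 2*buf[lim] + 3 = 3*buf[2] <-> 3*lim + 4 > 5 must hold; in canonical form it is 2*buf[lim] = 3*buf[2] - 3 <-> 3*lim > 1.
Before buf[3] := m: 2*store(buf, 3, m)[lim] = 3*buf[2] - 3 <-> 3*lim > 1
Before buf[3] := t - 2*lim - 1: 2*store(store(buf, 3, -2*lim + t - 1), 3, m)[lim] = 3*buf[2] - 3 <-> 3*lim > 1
Before skip: 2*store(store(buf, 3, -2*lim + t - 1), 3, m)[lim] = 3*buf[2] - 3 <-> 3*lim > 1
Answer: WP = 2*store(store(buf, 3, -2*lim + t - 1), 3, m)[lim] = 3*buf[2] - 3 <-> 3*lim > 1


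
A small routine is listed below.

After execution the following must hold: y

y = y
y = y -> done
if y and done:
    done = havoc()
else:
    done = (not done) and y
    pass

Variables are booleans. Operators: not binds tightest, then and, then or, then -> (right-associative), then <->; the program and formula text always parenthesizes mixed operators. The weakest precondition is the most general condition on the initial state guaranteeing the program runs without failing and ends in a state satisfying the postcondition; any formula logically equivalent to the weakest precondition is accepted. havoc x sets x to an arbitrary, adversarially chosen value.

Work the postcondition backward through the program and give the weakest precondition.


Working backward. After the program, y must hold.
Then branch requires y; else branch requires y.
Before the if: ((y and done) -> y) and ((not (y and done)) -> y)
Before y := y -> done: (((y -> done) and done) -> (y -> done)) and ((not ((y -> done) and done)) -> (y -> done))
Before y := y: (((y -> done) and done) -> (y -> done)) and ((not ((y -> done) and done)) -> (y -> done))
Answer: WP = (((y -> done) and done) -> (y -> done)) and ((not ((y -> done) and done)) -> (y -> done))


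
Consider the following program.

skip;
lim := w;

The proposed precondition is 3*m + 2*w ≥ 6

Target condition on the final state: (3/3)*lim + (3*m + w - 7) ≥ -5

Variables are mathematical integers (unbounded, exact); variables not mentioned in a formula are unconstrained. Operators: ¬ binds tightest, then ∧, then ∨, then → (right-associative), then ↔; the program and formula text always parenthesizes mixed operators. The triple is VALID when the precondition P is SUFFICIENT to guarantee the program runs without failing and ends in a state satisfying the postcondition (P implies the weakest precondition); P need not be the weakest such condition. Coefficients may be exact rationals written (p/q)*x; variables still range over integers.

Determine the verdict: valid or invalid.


Working backward. After the program, the postcondition (3/3)*lim + (3*m + w - 7) ≥ -5 must hold; in canonical form it is lim + 3*m + w ≥ 2.
Before lim := w: 3*m + 2*w ≥ 2
Before skip: 3*m + 2*w ≥ 2
The weakest precondition is 3*m + 2*w ≥ 2.
Check whether 3*m + 2*w ≥ 6 implies it.
Every state satisfying the precondition satisfies the weakest precondition: the implication holds.
Answer: valid


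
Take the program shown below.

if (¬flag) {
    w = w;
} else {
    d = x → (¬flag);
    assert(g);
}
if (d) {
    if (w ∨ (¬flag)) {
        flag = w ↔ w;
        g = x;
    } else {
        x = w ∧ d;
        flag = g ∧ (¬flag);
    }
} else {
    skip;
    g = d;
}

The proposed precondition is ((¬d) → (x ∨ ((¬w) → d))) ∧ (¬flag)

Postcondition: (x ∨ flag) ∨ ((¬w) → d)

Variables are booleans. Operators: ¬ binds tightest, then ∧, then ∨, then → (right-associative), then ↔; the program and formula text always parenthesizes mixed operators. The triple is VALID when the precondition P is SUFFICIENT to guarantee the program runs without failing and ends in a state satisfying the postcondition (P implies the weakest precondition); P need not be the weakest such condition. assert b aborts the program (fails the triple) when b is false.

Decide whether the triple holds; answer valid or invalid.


Working backward. After the program, the postcondition (x ∨ flag) ∨ ((¬w) → d) must hold; in canonical form it is x ∨ flag ∨ ((¬w) → d).
Then branch requires (¬(w ∨ (¬flag))) → ((w ∧ d) ∨ (g ∧ (¬flag)) ∨ ((¬w) → d)); else branch requires x ∨ flag ∨ ((¬w) → d).
Before the if: (d → ((¬(w ∨ (¬flag))) → ((w ∧ d) ∨ (g ∧ (¬flag)) ∨ ((¬w) → d)))) ∧ ((¬d) → (x ∨ flag ∨ ((¬w) → d)))
Then branch requires (d → ((¬(w ∨ (¬flag))) → ((w ∧ d) ∨ (g ∧ (¬flag)) ∨ ((¬w) → d)))) ∧ ((¬d) → (x ∨ flag ∨ ((¬w) → d))); else branch requires g ∧ ((x → (¬flag)) → ((¬(w ∨ (¬flag))) → ((w ∧ (x → (¬flag))) ∨ (g ∧ (¬flag)) ∨ ((¬w) → (x → (¬flag)))))) ∧ ((¬(x → (¬flag))) → (x ∨ flag ∨ ((¬w) → (x → (¬flag))))).
Before the if: ((¬flag) → ((d → ((¬(w ∨ (¬flag))) → ((w ∧ d) ∨ (g ∧ (¬flag)) ∨ ((¬w) → d)))) ∧ ((¬d) → (x ∨ flag ∨ ((¬w) → d))))) ∧ (flag → (g ∧ ((x → (¬flag)) → ((¬(w ∨ (¬flag))) → ((w ∧ (x → (¬flag))) ∨ (g ∧ (¬flag)) ∨ ((¬w) → (x → (¬flag)))))) ∧ ((¬(x → (¬flag))) → (x ∨ flag ∨ ((¬w) → (x → (¬flag)))))))
The weakest precondition is ((¬flag) → ((d → ((¬(w ∨ (¬flag))) → ((w ∧ d) ∨ (g ∧ (¬flag)) ∨ ((¬w) → d)))) ∧ ((¬d) → (x ∨ flag ∨ ((¬w) → d))))) ∧ (flag → (g ∧ ((x → (¬flag)) → ((¬(w ∨ (¬flag))) → ((w ∧ (x → (¬flag))) ∨ (g ∧ (¬flag)) ∨ ((¬w) → (x → (¬flag)))))) ∧ ((¬(x → (¬flag))) → (x ∨ flag ∨ ((¬w) → (x → (¬flag))))))).
Check whether ((¬d) → (x ∨ ((¬w) → d))) ∧ (¬flag) implies it.
Every state satisfying the precondition satisfies the weakest precondition: the implication holds.
Answer: valid


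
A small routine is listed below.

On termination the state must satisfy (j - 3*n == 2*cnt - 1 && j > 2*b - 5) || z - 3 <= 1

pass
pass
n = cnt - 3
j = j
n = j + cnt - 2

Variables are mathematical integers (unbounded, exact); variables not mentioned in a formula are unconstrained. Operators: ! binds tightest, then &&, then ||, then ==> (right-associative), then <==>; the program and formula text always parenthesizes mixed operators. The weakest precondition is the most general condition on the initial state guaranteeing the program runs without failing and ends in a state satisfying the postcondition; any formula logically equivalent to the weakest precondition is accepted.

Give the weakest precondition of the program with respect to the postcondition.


Working backward. After the program, the postcondition (j - 3*n == 2*cnt - 1 && j > 2*b - 5) || z - 3 <= 1 must hold; in canonical form it is (j == 2*cnt + 3*n - 1 && j > 2*b - 5) || z <= 4.
Before n := j + cnt - 2: (5*cnt + 2*j == 7 && j > 2*b - 5) || z <= 4
Before j := j: (5*cnt + 2*j == 7 && j > 2*b - 5) || z <= 4
Before n := cnt - 3: (5*cnt + 2*j == 7 && j > 2*b - 5) || z <= 4
Before skip: (5*cnt + 2*j == 7 && j > 2*b - 5) || z <= 4
Before skip: (5*cnt + 2*j == 7 && j > 2*b - 5) || z <= 4
Answer: WP = (5*cnt + 2*j == 7 && j > 2*b - 5) || z <= 4


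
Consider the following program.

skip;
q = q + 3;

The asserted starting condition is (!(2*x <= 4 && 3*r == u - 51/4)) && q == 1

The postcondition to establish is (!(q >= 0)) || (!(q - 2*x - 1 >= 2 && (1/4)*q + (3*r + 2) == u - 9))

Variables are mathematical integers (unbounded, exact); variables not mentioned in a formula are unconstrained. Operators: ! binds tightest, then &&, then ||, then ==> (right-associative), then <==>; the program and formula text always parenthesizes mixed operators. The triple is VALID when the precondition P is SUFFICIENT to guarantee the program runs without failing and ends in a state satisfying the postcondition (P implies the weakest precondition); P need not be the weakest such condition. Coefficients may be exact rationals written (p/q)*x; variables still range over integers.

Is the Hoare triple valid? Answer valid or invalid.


Working backward. After the program, the postcondition (!(q >= 0)) || (!(q - 2*x - 1 >= 2 && (1/4)*q + (3*r + 2) == u - 9)) must hold; in canonical form it is (!(q >= 0)) || (!(q >= 2*x + 3 && (1/4)*q + 3*r == u - 11)).
Before q := q + 3: (!(q >= -3)) || (!(q >= 2*x && (1/4)*q + 3*r == u - 47/4))
Before skip: (!(q >= -3)) || (!(q >= 2*x && (1/4)*q + 3*r == u - 47/4))
The weakest precondition is (!(q >= -3)) || (!(q >= 2*x && (1/4)*q + 3*r == u - 47/4)).
Check whether (!(2*x <= 4 && 3*r == u - 51/4)) && q == 1 implies it.
Countermodel: at the initial state q = 1, r = -4, u = 0, x = 0, the precondition holds but the weakest precondition fails.
Answer: invalid


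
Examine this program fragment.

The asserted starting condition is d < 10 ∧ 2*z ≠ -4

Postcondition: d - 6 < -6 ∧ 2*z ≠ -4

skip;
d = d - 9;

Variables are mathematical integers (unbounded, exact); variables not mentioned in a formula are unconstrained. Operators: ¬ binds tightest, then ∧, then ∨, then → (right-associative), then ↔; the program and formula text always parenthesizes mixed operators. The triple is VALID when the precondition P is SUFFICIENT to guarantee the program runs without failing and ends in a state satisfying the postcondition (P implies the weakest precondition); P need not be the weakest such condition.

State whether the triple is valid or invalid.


Working backward. After the program, the postcondition d - 6 < -6 ∧ 2*z ≠ -4 must hold; in canonical form it is d < 0 ∧ 2*z ≠ -4.
Before d := d - 9: d < 9 ∧ 2*z ≠ -4
Before skip: d < 9 ∧ 2*z ≠ -4
The weakest precondition is d < 9 ∧ 2*z ≠ -4.
Check whether d < 10 ∧ 2*z ≠ -4 implies it.
Countermodel: at the initial state d = 9, z = -1, the precondition holds but the weakest precondition fails.
Answer: invalid


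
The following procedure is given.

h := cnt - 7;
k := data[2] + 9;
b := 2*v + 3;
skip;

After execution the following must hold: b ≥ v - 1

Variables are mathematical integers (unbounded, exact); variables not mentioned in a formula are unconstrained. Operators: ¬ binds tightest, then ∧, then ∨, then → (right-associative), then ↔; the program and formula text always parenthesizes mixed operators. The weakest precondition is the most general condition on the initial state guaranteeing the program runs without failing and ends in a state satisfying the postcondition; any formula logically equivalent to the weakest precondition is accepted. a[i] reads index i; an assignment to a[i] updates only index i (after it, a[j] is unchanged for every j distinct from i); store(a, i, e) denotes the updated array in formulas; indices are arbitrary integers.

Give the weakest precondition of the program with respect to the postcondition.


Working backward. After the program, b ≥ v - 1 must hold.
Before skip: b ≥ v - 1
Before b := 2*v + 3: v ≥ -4
Before k := data[2] + 9: v ≥ -4
Before h := cnt - 7: v ≥ -4
Answer: WP = v ≥ -4


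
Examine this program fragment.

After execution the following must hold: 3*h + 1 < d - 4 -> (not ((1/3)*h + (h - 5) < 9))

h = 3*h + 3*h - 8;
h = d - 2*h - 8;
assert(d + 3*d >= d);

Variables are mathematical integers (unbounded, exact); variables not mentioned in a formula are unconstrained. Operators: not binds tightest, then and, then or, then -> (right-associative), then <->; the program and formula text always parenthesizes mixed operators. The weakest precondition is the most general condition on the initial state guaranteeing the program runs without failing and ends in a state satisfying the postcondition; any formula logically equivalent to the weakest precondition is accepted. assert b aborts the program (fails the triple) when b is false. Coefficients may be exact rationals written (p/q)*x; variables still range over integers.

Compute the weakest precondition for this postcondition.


Working backward. After the program, the postcondition 3*h + 1 < d - 4 -> (not ((1/3)*h + (h - 5) < 9)) must hold; in canonical form it is 3*h < d - 5 -> (not ((4/3)*h < 14)).
Before assert d + 3*d >= d: 3*d >= 0 and (3*h < d - 5 -> (not ((4/3)*h < 14)))
Before h := d - 2*h - 8: 3*d >= 0 and (2*d < 6*h + 19 -> (not ((4/3)*d < (8/3)*h + 74/3)))
Before h := 3*h + 3*h - 8: 3*d >= 0 and (2*d < 36*h - 29 -> (not ((4/3)*d < 16*h + 10/3)))
Answer: WP = 3*d >= 0 and (2*d < 36*h - 29 -> (not ((4/3)*d < 16*h + 10/3)))
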